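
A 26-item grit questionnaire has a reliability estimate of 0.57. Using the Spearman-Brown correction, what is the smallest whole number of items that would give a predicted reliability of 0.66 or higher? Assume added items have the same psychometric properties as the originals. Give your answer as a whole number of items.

Invert Spearman-Brown to solve for n:
n = r*(1 − r) / [ r (1 − r*) ]
n = [0.66 × 0.43] / [0.57 × 0.34]
n = 0.2838 / 0.1938 ≈ 1.4644
Items needed = n × 26 = 1.4644 × 26 ≈ 38.07 → round up to 39

39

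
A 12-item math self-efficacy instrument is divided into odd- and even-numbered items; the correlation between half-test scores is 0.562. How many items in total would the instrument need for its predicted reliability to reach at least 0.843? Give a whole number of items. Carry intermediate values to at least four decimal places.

Corrected full-test reliability: r_full = 2 × 0.562 / (1 + 0.562) ≈ 0.7196
Solve Spearman-Brown for n: n = 0.843(1 − 0.7196) / [0.7196(1 − 0.843)] = 2.0923
Items = 2.0923 × 12 ≈ 25.11 → 26

26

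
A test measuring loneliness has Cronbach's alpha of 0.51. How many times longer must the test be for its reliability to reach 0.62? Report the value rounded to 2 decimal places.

n = 0.62 × (1 − 0.51) / [ 0.51 × (1 − 0.62) ]
n = 0.3038 / 0.1938 ≈ 1.5676

1.57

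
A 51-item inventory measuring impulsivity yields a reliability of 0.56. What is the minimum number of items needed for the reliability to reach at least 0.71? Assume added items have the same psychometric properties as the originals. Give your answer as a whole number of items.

99

Spearman-Brown solved for the length factor n:
n = r*(1 − r) / [ r (1 − r*) ]
n = 0.71 × (1 − 0.56) / [ 0.56 × (1 − 0.71) ]
n = 0.3124 / 0.1624 ≈ 1.9236
Items needed = n × 51 = 1.9236 × 51 ≈ 98.10 → round up to 99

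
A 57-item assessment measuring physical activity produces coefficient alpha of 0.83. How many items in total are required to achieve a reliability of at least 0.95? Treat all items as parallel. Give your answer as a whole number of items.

222

n = 0.95(1 − 0.83) / [0.83(1 − 0.95)]
n = 0.1615 / 0.0415 ≈ 3.8916
Items needed = n × 57 = 3.8916 × 57 ≈ 221.82 → round up to 222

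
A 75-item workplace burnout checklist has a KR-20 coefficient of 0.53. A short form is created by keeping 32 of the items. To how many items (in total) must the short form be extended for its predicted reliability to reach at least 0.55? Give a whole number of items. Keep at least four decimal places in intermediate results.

82

First, r for the 32-item form: n = 32/75 = 0.4267, so r_32 = 0.4267·0.53/(1 + (0.4267 − 1)·0.53) = 0.3249
Length factor from the short form to reach 0.55: n' = 0.55(1 − 0.3249) / [0.3249(1 − 0.55)] ≈ 2.5396
Total items = 2.5396 × 32 = 81.27, rounded up to 82.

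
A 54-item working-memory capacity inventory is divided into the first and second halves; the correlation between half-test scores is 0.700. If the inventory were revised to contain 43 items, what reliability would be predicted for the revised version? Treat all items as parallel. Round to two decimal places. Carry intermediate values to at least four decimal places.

First correct the split-half correlation to full-test reliability: r_full = 2 × 0.700 / (1 + 0.700) ≈ 0.8235
Length factor from 54 to 43 items: n = 43/54 = 0.7963
r_new = n·r_full / (1 + (n − 1)·r_full) = 0.6558 / 0.8323 ≈ 0.7879

0.79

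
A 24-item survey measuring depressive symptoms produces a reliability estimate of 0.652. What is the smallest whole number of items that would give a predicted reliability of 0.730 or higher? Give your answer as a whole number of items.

Rearranging the Spearman-Brown formula for n,
n = r*(1 − r) / [ r (1 − r*) ]
n = 0.730(1 − 0.652) / [0.652(1 − 0.730)]
  = 0.254040 / 0.176040 = 1.4431
1.4431 × 24 = 34.63 → 35 items

35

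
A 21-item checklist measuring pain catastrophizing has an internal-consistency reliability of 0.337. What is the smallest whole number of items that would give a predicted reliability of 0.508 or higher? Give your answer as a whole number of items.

Invert Spearman-Brown to solve for n:
n = r_target (1 − r_old) / [ r_old (1 − r_target) ]
n = 0.508(1 − 0.337) / [0.337(1 − 0.508)]
n = 0.336804 / 0.165804 ≈ 2.0313
So the test needs 2.0313 × 21 ≈ 42.66 items; rounding up, 43.

43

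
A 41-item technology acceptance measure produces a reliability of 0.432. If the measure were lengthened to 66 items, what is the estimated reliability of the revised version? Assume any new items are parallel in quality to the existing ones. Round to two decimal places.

0.55

Length ratio n = 66/41 = 1.6098
r_new = (1.6098 × 0.432) / (1 + (1.6098 − 1) × 0.432)
r_new = 0.6954 / 1.2634 ≈ 0.5504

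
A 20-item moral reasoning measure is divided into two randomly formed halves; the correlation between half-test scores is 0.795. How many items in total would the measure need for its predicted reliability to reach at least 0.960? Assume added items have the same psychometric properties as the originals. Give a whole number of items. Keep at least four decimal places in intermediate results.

62

r_full = 2(0.795)/(1 + 0.795) = 0.8858
n = r_tgt(1 − r_full) / [r_full(1 − r_tgt)] = 0.960 × 0.1142 / (0.8858 × 0.040) ≈ 3.0942
Items = 3.0942 × 20 ≈ 61.88 → 62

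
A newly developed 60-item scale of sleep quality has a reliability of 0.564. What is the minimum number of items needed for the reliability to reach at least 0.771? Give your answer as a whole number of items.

Rearranging the Spearman-Brown formula for n,
n = r*(1 − r) / [ r (1 − r*) ]
n = 0.771 × (1 − 0.564) / [ 0.564 × (1 − 0.771) ]
  = 0.336156 / 0.129156 = 2.6027
2.6027 × 60 = 156.16 → 157 items

157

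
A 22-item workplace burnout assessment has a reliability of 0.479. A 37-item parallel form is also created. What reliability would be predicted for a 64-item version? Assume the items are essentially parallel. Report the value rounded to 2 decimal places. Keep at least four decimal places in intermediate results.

Only the ratio of lengths matters: n = 64/22 = 2.9091
r_{64} = n·r / (1 + (n − 1)·r) = 1.3935 / 1.9145 ≈ 0.7279

0.73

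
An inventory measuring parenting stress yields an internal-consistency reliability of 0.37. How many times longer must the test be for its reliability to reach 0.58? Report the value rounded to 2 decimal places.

Rearranging the Spearman-Brown formula for n,
n = r*(1 − r) / [ r (1 − r*) ]
n = 0.58(1 − 0.37) / [0.37(1 − 0.58)]
n = 0.3654 / 0.1554 ≈ 2.3514

2.35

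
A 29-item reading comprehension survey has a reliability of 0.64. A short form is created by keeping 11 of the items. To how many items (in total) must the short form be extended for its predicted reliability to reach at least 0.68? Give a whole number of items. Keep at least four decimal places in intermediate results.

Short-form reliability: n = 11/29 = 0.3793; r_11 = n·r/(1+(n−1)r) ≈ 0.4027
Then solve for n' with r_old = 0.4027, r_target = 0.68: n' = 0.68(1 − 0.4027)/[0.4027(1 − 0.68)] = 3.1519
Total items = 3.1519 × 11 = 34.67, rounded up to 35.

35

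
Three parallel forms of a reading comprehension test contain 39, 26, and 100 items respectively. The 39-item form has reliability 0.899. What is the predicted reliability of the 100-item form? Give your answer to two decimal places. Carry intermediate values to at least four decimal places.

0.96

Only the ratio of lengths matters: n = 100/39 = 2.5641
r_{100} = n·r / (1 + (n − 1)·r) = 2.3051 / 2.4061 ≈ 0.9580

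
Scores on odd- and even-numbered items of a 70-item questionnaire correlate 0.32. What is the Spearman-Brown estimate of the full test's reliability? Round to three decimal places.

0.485

Each half is half the length of the full test, so the full test is n = 2 times a half.
r_full = 2r_hh / (1 + r_hh) = 2 × 0.32 / (1 + 0.32)
r_full = 0.6400 / 1.3200 ≈ 0.4848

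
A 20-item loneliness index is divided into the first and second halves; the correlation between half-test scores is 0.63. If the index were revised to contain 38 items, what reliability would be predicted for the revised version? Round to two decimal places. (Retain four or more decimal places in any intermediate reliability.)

0.87

Spearman-Brown correction (n = 2): r_full = 2·0.63/(1 + 0.63) = 0.7730
Length factor from 20 to 38 items: n = 38/20 = 1.9000
r_new = n·r_full / (1 + (n − 1)·r_full) = 1.4687 / 1.6957 ≈ 0.8661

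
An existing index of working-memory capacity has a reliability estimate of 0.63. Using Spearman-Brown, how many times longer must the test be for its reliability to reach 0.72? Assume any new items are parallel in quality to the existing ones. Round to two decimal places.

1.51

n = 0.72 × (1 − 0.63) / [ 0.63 × (1 − 0.72) ]
  = 0.2664 / 0.1764 = 1.5102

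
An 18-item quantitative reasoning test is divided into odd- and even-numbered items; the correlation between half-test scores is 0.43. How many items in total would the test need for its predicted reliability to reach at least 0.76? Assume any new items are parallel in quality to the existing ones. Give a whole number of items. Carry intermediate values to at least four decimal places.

38

r_full = 2(0.43)/(1 + 0.43) = 0.6014
n = r_tgt(1 − r_full) / [r_full(1 − r_tgt)] = 0.76 × 0.3986 / (0.6014 × 0.24) ≈ 2.0988
Required items = 2.0988 × 18 = 37.78, so 38 items.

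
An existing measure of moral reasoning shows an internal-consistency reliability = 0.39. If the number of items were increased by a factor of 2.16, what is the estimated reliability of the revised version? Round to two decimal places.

r_new = 2.16·0.39 / [1 + (2.16 − 1)·0.39]
     = 0.8424 / 1.4524 = 0.5800

0.58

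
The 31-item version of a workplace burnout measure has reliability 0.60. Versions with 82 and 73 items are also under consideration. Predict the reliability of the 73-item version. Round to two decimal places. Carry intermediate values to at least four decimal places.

0.78

Only the ratio of lengths matters: n = 73/31 = 2.3548
r_{73} = n·r / (1 + (n − 1)·r) = 1.4129 / 1.8129 ≈ 0.7794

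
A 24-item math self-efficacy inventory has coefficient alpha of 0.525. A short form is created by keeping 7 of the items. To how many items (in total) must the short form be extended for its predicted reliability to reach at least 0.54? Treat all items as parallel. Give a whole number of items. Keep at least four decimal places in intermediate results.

26

First, r for the 7-item form: n = 7/24 = 0.2917, so r_7 = 0.2917·0.525/(1 + (0.2917 − 1)·0.525) = 0.2438
Then solve for n' with r_old = 0.2438, r_target = 0.54: n' = 0.54(1 − 0.2438)/[0.2438(1 − 0.54)] = 3.6412
Total items = 3.6412 × 7 = 25.49, rounded up to 26.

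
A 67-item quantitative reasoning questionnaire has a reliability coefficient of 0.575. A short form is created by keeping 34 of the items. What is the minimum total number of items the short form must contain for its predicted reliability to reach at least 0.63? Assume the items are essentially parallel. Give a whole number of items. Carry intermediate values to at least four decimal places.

First, r for the 34-item form: n = 34/67 = 0.5075, so r_34 = 0.5075·0.575/(1 + (0.5075 − 1)·0.575) = 0.4071
Length factor from the short form to reach 0.63: n' = 0.63(1 − 0.4071) / [0.4071(1 − 0.63)] ≈ 2.4798
Items = 2.4798 × 34 ≈ 84.31 → 85

85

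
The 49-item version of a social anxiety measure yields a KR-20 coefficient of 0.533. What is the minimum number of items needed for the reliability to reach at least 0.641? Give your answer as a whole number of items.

Invert Spearman-Brown to solve for n:
n = r*(1 − r) / [ r (1 − r*) ]
n = [0.641 × 0.467] / [0.533 × 0.359]
n = 0.299347 / 0.191347 ≈ 1.5644
1.5644 × 49 = 76.66 → 77 items

77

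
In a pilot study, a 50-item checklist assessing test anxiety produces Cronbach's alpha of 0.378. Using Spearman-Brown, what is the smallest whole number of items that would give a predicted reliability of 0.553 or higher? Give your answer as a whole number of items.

102

n = [0.553 × 0.622] / [0.378 × 0.447]
n = 0.343966 / 0.168966 ≈ 2.0357
Items needed = n × 50 = 2.0357 × 50 ≈ 101.78 → round up to 102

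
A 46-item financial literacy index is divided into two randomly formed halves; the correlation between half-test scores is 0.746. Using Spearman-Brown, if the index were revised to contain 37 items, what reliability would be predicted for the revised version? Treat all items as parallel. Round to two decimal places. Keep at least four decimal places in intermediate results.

Spearman-Brown correction (n = 2): r_full = 2·0.746/(1 + 0.746) = 0.8545
Length factor from 46 to 37 items: n = 37/46 = 0.8043
r_new = n·r_full / (1 + (n − 1)·r_full) = 0.6873 / 0.8328 ≈ 0.8253

0.83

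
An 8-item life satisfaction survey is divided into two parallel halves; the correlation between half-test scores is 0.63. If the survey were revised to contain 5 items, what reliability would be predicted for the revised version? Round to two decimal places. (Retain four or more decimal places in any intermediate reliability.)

0.68

First correct the split-half correlation to full-test reliability: r_full = 2 × 0.63 / (1 + 0.63) ≈ 0.7730
Length factor from 8 to 5 items: n = 5/8 = 0.6250
r_new = n·r_full / (1 + (n − 1)·r_full) = 0.4831 / 0.7101 ≈ 0.6803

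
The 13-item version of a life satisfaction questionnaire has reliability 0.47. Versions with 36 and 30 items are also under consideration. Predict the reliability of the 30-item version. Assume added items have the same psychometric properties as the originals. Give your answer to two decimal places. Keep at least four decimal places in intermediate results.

0.67

The 36-item form is not needed; work directly from the 13-item form with n = 30/13 = 2.3077.
r_{30} = n·r / (1 + (n − 1)·r) = 1.0846 / 1.6146 ≈ 0.6717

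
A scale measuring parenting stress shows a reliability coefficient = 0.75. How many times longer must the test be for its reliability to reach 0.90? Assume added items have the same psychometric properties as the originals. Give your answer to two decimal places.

3.00

n = 0.90 × (1 − 0.75) / [ 0.75 × (1 − 0.90) ]
n = 0.2250 / 0.0750 ≈ 3.0000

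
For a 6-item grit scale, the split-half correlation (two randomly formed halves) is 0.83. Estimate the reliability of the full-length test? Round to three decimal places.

The full test is twice the length of either half (n = 2).
r_full = 2(0.83) / (1 + 0.83)
       = 1.6600 / 1.8300 = 0.9071

0.907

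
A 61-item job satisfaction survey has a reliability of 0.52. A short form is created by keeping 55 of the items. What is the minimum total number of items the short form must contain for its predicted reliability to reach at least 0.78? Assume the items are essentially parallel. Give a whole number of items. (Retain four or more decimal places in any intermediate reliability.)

200

Short-form reliability: n = 55/61 = 0.9016; r_55 = n·r/(1+(n−1)r) ≈ 0.4941
Length factor from the short form to reach 0.78: n' = 0.78(1 − 0.4941) / [0.4941(1 − 0.78)] ≈ 3.6301
Items = 3.6301 × 55 ≈ 199.66 → 200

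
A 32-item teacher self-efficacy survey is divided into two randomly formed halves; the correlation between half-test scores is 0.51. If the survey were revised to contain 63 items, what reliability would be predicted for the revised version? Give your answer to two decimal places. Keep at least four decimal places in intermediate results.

Full-test reliability from the split-half r: r_full = 2(0.51)/(1 + 0.51) = 0.6755
Length factor from 32 to 63 items: n = 63/32 = 1.9688
r_new = n·r_full / (1 + (n − 1)·r_full) = 1.3299 / 1.6544 ≈ 0.8039

0.80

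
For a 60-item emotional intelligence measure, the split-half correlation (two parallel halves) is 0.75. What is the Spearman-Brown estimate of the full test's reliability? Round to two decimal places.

0.86

r_full = 2(0.75) / (1 + 0.75)
       = 1.5000 / 1.7500 = 0.8571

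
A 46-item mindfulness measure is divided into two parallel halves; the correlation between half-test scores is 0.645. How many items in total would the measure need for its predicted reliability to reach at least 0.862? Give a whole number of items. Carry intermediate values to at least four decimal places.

r_full = 2(0.645)/(1 + 0.645) = 0.7842
Solve Spearman-Brown for n: n = 0.862(1 − 0.7842) / [0.7842(1 − 0.862)] = 1.7189
Required items = 1.7189 × 46 = 79.07, so 80 items.

80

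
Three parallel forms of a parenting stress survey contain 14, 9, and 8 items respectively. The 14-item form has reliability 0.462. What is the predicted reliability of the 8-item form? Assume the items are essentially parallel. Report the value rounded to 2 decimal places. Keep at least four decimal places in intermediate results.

0.33

The 9-item form is not needed; work directly from the 14-item form with n = 8/14 = 0.5714.
r_{8} = n·r / (1 + (n − 1)·r) = 0.2640 / 0.8020 ≈ 0.3292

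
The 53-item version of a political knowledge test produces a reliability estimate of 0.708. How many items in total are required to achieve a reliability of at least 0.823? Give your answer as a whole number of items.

102

n = 0.823 × (1 − 0.708) / [ 0.708 × (1 − 0.823) ]
  = 0.240316 / 0.125316 = 1.9177
So the test needs 1.9177 × 53 ≈ 101.64 items; rounding up, 102.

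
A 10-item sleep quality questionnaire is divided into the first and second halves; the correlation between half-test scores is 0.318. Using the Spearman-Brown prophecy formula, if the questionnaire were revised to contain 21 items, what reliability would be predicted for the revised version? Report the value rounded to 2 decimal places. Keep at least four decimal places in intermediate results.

0.66

First correct the split-half correlation to full-test reliability: r_full = 2 × 0.318 / (1 + 0.318) ≈ 0.4825
Then adjust to 21 items: n = 21/10 = 2.1000
r_new = n·r_full / (1 + (n − 1)·r_full) = 1.0132 / 1.5308 ≈ 0.6619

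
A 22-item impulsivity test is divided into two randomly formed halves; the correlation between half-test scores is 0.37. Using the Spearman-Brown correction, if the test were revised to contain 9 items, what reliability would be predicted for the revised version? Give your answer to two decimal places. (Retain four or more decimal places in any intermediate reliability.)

Spearman-Brown correction (n = 2): r_full = 2·0.37/(1 + 0.37) = 0.5401
Length factor from 22 to 9 items: n = 9/22 = 0.4091
r_new = n·r_full / (1 + (n − 1)·r_full) = 0.2210 / 0.6809 ≈ 0.3246

0.32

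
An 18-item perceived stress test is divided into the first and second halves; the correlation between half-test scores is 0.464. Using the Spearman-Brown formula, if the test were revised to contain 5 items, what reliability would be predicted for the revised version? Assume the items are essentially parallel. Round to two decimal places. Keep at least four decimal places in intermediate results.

Spearman-Brown correction (n = 2): r_full = 2·0.464/(1 + 0.464) = 0.6339
Then adjust to 5 items: n = 5/18 = 0.2778
r_new = n·r_full / (1 + (n − 1)·r_full) = 0.1761 / 0.5422 ≈ 0.3248

0.32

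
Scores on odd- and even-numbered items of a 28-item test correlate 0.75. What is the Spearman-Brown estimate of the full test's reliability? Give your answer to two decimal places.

0.86

Each half is half the length of the full test, so the full test is n = 2 times a half.
r_full = 2(0.75) / (1 + 0.75)
r_full = 1.5000 / 1.7500 ≈ 0.8571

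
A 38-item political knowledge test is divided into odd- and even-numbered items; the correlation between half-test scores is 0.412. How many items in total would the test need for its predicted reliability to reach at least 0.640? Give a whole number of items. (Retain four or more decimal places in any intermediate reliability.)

r_full = 2(0.412)/(1 + 0.412) = 0.5836
Solve Spearman-Brown for n: n = 0.640(1 − 0.5836) / [0.5836(1 − 0.640)] = 1.2684
Items = 1.2684 × 38 ≈ 48.20 → 49

49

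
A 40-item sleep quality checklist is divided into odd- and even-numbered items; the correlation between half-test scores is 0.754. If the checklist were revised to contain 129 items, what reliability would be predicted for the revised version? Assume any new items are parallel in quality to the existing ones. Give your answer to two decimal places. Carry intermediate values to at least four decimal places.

Spearman-Brown correction (n = 2): r_full = 2·0.754/(1 + 0.754) = 0.8597
Length factor from 40 to 129 items: n = 129/40 = 3.2250
r_new = n·r_full / (1 + (n − 1)·r_full) = 2.7725 / 2.9128 ≈ 0.9518

0.95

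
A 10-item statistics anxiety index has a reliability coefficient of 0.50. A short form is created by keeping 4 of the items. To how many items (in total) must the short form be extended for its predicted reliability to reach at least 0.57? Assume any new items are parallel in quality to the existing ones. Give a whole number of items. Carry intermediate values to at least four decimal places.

14

Short-form reliability: n = 4/10 = 0.4000; r_4 = n·r/(1+(n−1)r) ≈ 0.2857
Then solve for n' with r_old = 0.2857, r_target = 0.57: n' = 0.57(1 − 0.2857)/[0.2857(1 − 0.57)] = 3.3142
Items = 3.3142 × 4 ≈ 13.26 → 14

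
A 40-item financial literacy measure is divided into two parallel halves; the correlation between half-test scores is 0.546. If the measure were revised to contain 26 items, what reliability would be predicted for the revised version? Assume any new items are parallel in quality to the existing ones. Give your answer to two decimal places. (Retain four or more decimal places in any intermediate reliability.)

0.61

Full-test reliability from the split-half r: r_full = 2(0.546)/(1 + 0.546) = 0.7063
Length factor from 40 to 26 items: n = 26/40 = 0.6500
r_new = n·r_full / (1 + (n − 1)·r_full) = 0.4591 / 0.7528 ≈ 0.6099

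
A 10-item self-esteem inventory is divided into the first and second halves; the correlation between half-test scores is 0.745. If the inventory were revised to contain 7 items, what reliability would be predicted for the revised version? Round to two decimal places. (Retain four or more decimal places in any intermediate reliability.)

Full-test reliability from the split-half r: r_full = 2(0.745)/(1 + 0.745) = 0.8539
Length factor from 10 to 7 items: n = 7/10 = 0.7000
r_new = n·r_full / (1 + (n − 1)·r_full) = 0.5977 / 0.7438 ≈ 0.8036

0.80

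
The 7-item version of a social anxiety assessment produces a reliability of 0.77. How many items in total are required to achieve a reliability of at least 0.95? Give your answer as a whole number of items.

n = 0.95 × (1 − 0.77) / [ 0.77 × (1 − 0.95) ]
  = 0.2185 / 0.0385 = 5.6753
Items needed = n × 7 = 5.6753 × 7 ≈ 39.73 → round up to 40

40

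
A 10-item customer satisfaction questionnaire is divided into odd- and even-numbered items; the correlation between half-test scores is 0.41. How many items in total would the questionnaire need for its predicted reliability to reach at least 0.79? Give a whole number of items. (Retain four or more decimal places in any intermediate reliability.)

28

r_full = 2(0.41)/(1 + 0.41) = 0.5816
Solve Spearman-Brown for n: n = 0.79(1 − 0.5816) / [0.5816(1 − 0.79)] = 2.7063
Items = 2.7063 × 10 ≈ 27.06 → 28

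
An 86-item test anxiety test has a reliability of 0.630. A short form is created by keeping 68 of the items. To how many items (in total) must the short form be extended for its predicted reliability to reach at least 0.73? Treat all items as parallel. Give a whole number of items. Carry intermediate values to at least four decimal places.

Short-form reliability: n = 68/86 = 0.7907; r_68 = n·r/(1+(n−1)r) ≈ 0.5738
Then solve for n' with r_old = 0.5738, r_target = 0.73: n' = 0.73(1 − 0.5738)/[0.5738(1 − 0.73)] = 2.0082
Items = 2.0082 × 68 ≈ 136.56 → 137

137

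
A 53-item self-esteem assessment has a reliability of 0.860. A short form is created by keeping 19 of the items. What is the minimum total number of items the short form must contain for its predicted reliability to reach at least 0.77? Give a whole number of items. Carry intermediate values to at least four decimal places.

Short-form reliability: n = 19/53 = 0.3585; r_19 = n·r/(1+(n−1)r) ≈ 0.6877
Length factor from the short form to reach 0.77: n' = 0.77(1 − 0.6877) / [0.6877(1 − 0.77)] ≈ 1.5203
Total items = 1.5203 × 19 = 28.89, rounded up to 29.

29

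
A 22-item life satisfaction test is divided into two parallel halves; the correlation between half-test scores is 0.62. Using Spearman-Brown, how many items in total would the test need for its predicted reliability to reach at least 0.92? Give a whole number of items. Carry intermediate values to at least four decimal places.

78

r_full = 2(0.62)/(1 + 0.62) = 0.7654
Solve Spearman-Brown for n: n = 0.92(1 − 0.7654) / [0.7654(1 − 0.92)] = 3.5248
Items = 3.5248 × 22 ≈ 77.55 → 78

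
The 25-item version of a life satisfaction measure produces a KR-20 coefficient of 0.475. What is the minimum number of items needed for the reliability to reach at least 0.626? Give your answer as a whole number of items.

Rearranging the Spearman-Brown formula for n,
n = r*(1 − r) / [ r (1 − r*) ]
n = 0.626(1 − 0.475) / [0.475(1 − 0.626)]
n = 0.328650 / 0.177650 ≈ 1.8500
1.8500 × 25 = 46.25 → 47 items

47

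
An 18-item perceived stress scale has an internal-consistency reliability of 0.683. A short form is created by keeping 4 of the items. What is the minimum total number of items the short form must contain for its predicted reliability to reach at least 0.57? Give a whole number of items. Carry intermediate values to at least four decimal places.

12

Short-form reliability: n = 4/18 = 0.2222; r_4 = n·r/(1+(n−1)r) ≈ 0.3238
Then solve for n' with r_old = 0.3238, r_target = 0.57: n' = 0.57(1 − 0.3238)/[0.3238(1 − 0.57)] = 2.7682
Items = 2.7682 × 4 ≈ 11.07 → 12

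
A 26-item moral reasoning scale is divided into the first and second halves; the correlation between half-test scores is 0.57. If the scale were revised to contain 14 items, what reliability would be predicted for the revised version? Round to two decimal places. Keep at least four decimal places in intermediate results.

First correct the split-half correlation to full-test reliability: r_full = 2 × 0.57 / (1 + 0.57) ≈ 0.7261
Then adjust to 14 items: n = 14/26 = 0.5385
r_new = n·r_full / (1 + (n − 1)·r_full) = 0.3910 / 0.6649 ≈ 0.5881

0.59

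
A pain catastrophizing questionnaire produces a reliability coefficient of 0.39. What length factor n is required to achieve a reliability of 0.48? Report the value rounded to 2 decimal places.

1.44

Invert Spearman-Brown to solve for n:
n = r*(1 − r) / [ r (1 − r*) ]
n = [0.48 × 0.61] / [0.39 × 0.52]
n = 0.2928 / 0.2028 ≈ 1.4438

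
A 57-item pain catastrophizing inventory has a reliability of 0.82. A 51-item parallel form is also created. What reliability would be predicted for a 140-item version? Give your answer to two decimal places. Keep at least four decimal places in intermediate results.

0.92

Only the ratio of lengths matters: n = 140/57 = 2.4561
r_{140} = n·r / (1 + (n − 1)·r) = 2.0140 / 2.1940 ≈ 0.9180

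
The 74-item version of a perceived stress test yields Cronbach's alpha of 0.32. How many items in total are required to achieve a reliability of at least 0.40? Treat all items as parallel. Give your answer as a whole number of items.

105

n = [0.40 × 0.68] / [0.32 × 0.60]
  = 0.2720 / 0.1920 = 1.4167
Items needed = n × 74 = 1.4167 × 74 ≈ 104.84 → round up to 105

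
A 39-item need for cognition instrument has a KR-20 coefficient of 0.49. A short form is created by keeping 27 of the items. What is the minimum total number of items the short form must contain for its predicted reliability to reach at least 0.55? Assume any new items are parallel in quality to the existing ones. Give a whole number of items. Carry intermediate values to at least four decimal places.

50

First, r for the 27-item form: n = 27/39 = 0.6923, so r_27 = 0.6923·0.49/(1 + (0.6923 − 1)·0.49) = 0.3995
Length factor from the short form to reach 0.55: n' = 0.55(1 − 0.3995) / [0.3995(1 − 0.55)] ≈ 1.8372
Items = 1.8372 × 27 ≈ 49.60 → 50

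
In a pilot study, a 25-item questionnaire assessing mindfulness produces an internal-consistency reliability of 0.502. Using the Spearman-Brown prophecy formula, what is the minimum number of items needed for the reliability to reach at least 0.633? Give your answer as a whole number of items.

n = [0.633 × 0.498] / [0.502 × 0.367]
n = 0.315234 / 0.184234 ≈ 1.7111
1.7111 × 25 = 42.78 → 43 items

43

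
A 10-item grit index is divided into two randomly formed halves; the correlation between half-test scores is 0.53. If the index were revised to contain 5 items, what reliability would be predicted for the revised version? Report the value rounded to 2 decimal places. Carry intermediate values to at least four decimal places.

0.53

Spearman-Brown correction (n = 2): r_full = 2·0.53/(1 + 0.53) = 0.6928
Length factor from 10 to 5 items: n = 5/10 = 0.5000
r_new = n·r_full / (1 + (n − 1)·r_full) = 0.3464 / 0.6536 ≈ 0.5300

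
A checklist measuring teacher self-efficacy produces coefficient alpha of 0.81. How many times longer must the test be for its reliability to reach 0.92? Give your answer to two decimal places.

2.70

Spearman-Brown solved for the length factor n:
n = r*(1 − r) / [ r (1 − r*) ]
n = 0.92(1 − 0.81) / [0.81(1 − 0.92)]
n = 0.1748 / 0.0648 ≈ 2.6975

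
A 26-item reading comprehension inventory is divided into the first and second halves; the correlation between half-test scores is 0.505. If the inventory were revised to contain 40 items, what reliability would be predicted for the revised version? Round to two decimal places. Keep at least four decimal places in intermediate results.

First correct the split-half correlation to full-test reliability: r_full = 2 × 0.505 / (1 + 0.505) ≈ 0.6711
Length factor from 26 to 40 items: n = 40/26 = 1.5385
r_new = n·r_full / (1 + (n − 1)·r_full) = 1.0325 / 1.3614 ≈ 0.7584

0.76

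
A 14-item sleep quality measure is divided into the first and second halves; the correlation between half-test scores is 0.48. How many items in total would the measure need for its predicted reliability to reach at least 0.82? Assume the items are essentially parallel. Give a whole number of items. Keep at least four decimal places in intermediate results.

Corrected full-test reliability: r_full = 2 × 0.48 / (1 + 0.48) ≈ 0.6486
n = r_tgt(1 − r_full) / [r_full(1 − r_tgt)] = 0.82 × 0.3514 / (0.6486 × 0.18) ≈ 2.4681
Items = 2.4681 × 14 ≈ 34.55 → 35

35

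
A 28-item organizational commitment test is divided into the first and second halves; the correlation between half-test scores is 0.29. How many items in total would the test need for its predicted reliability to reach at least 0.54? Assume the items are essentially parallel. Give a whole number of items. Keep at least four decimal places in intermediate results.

41

Corrected full-test reliability: r_full = 2 × 0.29 / (1 + 0.29) ≈ 0.4496
n = r_tgt(1 − r_full) / [r_full(1 − r_tgt)] = 0.54 × 0.5504 / (0.4496 × 0.46) ≈ 1.4371
Items = 1.4371 × 28 ≈ 40.24 → 41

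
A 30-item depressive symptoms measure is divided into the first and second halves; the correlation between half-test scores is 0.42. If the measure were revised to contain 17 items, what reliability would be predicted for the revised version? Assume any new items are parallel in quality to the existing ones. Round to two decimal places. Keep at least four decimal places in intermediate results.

0.45

Spearman-Brown correction (n = 2): r_full = 2·0.42/(1 + 0.42) = 0.5915
Length factor from 30 to 17 items: n = 17/30 = 0.5667
r_new = n·r_full / (1 + (n − 1)·r_full) = 0.3352 / 0.7437 ≈ 0.4507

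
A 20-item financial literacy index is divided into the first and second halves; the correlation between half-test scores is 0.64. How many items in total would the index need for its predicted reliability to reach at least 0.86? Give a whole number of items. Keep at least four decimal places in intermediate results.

35

Corrected full-test reliability: r_full = 2 × 0.64 / (1 + 0.64) ≈ 0.7805
n = r_tgt(1 − r_full) / [r_full(1 − r_tgt)] = 0.86 × 0.2195 / (0.7805 × 0.14) ≈ 1.7276
Required items = 1.7276 × 20 = 34.55, so 35 items.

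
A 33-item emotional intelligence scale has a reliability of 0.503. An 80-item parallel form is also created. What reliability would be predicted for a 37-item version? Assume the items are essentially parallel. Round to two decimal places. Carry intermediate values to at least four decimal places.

The 80-item form is not needed; work directly from the 33-item form with n = 37/33 = 1.1212.
r_{37} = n·r / (1 + (n − 1)·r) = 0.5640 / 1.0610 ≈ 0.5316

0.53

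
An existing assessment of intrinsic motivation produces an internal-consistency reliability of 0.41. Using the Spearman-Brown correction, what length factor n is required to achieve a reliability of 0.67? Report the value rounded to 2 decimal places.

2.92

Spearman-Brown solved for the length factor n:
n = r*(1 − r) / [ r (1 − r*) ]
n = 0.67 × (1 − 0.41) / [ 0.41 × (1 − 0.67) ]
  = 0.3953 / 0.1353 = 2.9217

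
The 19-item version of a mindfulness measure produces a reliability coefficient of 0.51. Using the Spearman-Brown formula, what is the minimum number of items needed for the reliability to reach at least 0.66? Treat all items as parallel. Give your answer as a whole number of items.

36

Rearranging the Spearman-Brown formula for n,
n = r*(1 − r) / [ r (1 − r*) ]
n = 0.66 × (1 − 0.51) / [ 0.51 × (1 − 0.66) ]
  = 0.3234 / 0.1734 = 1.8651
So the test needs 1.8651 × 19 ≈ 35.44 items; rounding up, 36.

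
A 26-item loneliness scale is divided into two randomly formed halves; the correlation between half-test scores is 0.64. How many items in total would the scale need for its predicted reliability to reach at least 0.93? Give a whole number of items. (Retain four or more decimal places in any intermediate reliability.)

98

r_full = 2(0.64)/(1 + 0.64) = 0.7805
Solve Spearman-Brown for n: n = 0.93(1 − 0.7805) / [0.7805(1 − 0.93)] = 3.7363
Required items = 3.7363 × 26 = 97.14, so 98 items.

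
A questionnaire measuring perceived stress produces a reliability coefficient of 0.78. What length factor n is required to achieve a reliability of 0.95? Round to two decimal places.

5.36

Invert Spearman-Brown to solve for n:
n = r*(1 − r) / [ r (1 − r*) ]
n = [0.95 × 0.22] / [0.78 × 0.05]
  = 0.2090 / 0.0390 = 5.3590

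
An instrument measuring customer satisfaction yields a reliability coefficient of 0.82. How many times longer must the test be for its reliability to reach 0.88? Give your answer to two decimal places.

Rearranging the Spearman-Brown formula for n,
n = r_target (1 − r_old) / [ r_old (1 − r_target) ]
n = 0.88 × (1 − 0.82) / [ 0.82 × (1 − 0.88) ]
n = 0.1584 / 0.0984 ≈ 1.6098

1.61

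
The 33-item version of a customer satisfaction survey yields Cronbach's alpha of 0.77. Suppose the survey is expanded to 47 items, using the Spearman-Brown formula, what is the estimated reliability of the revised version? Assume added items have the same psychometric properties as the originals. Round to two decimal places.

0.83

Length ratio n = 47/33 = 1.4242
r_new = 1.4242·0.77 / [1 + (1.4242 − 1)·0.77]
     = 1.0966 / 1.3266 = 0.8266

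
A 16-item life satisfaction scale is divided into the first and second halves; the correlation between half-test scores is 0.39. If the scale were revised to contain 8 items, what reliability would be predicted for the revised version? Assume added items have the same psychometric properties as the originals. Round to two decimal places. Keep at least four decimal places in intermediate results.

0.39

Spearman-Brown correction (n = 2): r_full = 2·0.39/(1 + 0.39) = 0.5612
Then adjust to 8 items: n = 8/16 = 0.5000
r_new = n·r_full / (1 + (n − 1)·r_full) = 0.2806 / 0.7194 ≈ 0.3900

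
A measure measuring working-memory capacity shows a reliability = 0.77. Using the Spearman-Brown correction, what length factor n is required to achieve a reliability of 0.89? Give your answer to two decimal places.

n = 0.89 × (1 − 0.77) / [ 0.77 × (1 − 0.89) ]
  = 0.2047 / 0.0847 = 2.4168

2.42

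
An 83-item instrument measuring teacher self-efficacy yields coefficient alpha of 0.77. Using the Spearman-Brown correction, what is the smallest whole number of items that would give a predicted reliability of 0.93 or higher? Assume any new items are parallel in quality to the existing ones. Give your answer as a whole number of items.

Rearranging the Spearman-Brown formula for n,
n = r_target (1 − r_old) / [ r_old (1 − r_target) ]
n = 0.93 × (1 − 0.77) / [ 0.77 × (1 − 0.93) ]
  = 0.2139 / 0.0539 = 3.9685
Items needed = n × 83 = 3.9685 × 83 ≈ 329.39 → round up to 330

330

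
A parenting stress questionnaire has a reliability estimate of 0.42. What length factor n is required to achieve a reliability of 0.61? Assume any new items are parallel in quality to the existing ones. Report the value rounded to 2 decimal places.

2.16

Rearranging the Spearman-Brown formula for n,
n = r_target (1 − r_old) / [ r_old (1 − r_target) ]
n = [0.61 × 0.58] / [0.42 × 0.39]
  = 0.3538 / 0.1638 = 2.1600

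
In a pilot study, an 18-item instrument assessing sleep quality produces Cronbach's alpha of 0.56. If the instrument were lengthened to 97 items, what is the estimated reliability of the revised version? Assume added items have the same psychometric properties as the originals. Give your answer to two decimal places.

The new length is 97/18 = 5.3889 times the old.
r_new = (5.3889 × 0.56) / (1 + (5.3889 − 1) × 0.56)
     = 3.0178 / 3.4578 = 0.8728

0.87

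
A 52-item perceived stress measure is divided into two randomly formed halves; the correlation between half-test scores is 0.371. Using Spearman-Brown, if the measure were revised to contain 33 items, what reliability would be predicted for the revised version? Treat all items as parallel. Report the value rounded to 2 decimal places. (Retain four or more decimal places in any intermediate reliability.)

0.43

Spearman-Brown correction (n = 2): r_full = 2·0.371/(1 + 0.371) = 0.5412
Then adjust to 33 items: n = 33/52 = 0.6346
r_new = n·r_full / (1 + (n − 1)·r_full) = 0.3434 / 0.8022 ≈ 0.4281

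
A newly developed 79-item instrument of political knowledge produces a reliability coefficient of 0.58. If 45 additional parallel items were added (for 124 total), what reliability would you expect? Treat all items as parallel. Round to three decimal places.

n = 124/79 = 1.5696
r_new = (1.5696 × 0.58) / (1 + (1.5696 − 1) × 0.58)
r_new = 0.9104 / 1.3304 ≈ 0.6843

0.684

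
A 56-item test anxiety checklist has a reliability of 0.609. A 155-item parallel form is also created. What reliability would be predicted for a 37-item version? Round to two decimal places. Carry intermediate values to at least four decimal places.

0.51

The 155-item form is not needed; work directly from the 56-item form with n = 37/56 = 0.6607.
r_{37} = n·r / (1 + (n − 1)·r) = 0.4024 / 0.7934 ≈ 0.5072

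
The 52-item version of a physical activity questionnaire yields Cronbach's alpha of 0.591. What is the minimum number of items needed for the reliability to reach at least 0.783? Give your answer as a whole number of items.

n = [0.783 × 0.409] / [0.591 × 0.217]
  = 0.320247 / 0.128247 = 2.4971
So the test needs 2.4971 × 52 ≈ 129.85 items; rounding up, 130.

130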